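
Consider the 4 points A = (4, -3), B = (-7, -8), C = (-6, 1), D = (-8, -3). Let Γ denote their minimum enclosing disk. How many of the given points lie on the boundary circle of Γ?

By Welzl's lemma the MEC is supported by two points (diametrically opposite) or three points (on a circumcircle).
The minimum enclosing circle is determined by three boundary points: A, B, C.
Their circumcentre is (-103/47, -187/47) with r² = 86797/2209.
The farthest remaining point D is at distance² 76645/2209 ≤ 86797/2209.
The points at distance exactly r from the centre are A, B, C — 3 points.

3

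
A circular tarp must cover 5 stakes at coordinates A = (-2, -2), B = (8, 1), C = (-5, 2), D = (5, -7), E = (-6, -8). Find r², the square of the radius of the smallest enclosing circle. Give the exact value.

By Welzl's lemma the MEC is supported by two points (diametrically opposite) or three points (on a circumcircle).
The farthest pair is B–E with squared distance 277. The circle on this segment as diameter has centre (1, -3.5) and r² = 277/4 = 69.25.
Check A: distance² to centre = 11.25 ≤ 69.25, so it lies inside.
All remaining points lie in this disk, and no smaller disk contains both endpoints, so this is the minimum enclosing circle.

69.25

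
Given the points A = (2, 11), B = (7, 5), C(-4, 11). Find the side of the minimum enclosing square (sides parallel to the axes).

11

The bounding box has width 11 and height 6.
An axis-aligned square enclosing the set must have side ≥ max(width, height).
So the minimum side is max(11, 6) = 11.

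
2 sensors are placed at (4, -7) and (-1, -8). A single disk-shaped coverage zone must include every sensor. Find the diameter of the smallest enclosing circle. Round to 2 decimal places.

The smallest circle enclosing two points has them as diameter endpoints.
Centre = midpoint = (1.5, -7.5); r² = |(4, -7)−(-1, -8)|²/4 = 26/4 = 6.5.
Diameter = 2r = 2√(6.5) ≈ 5.10.

5.10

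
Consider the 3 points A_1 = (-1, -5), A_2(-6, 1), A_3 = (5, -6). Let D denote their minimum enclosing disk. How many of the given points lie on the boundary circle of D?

2

Side lengths²: A_1A_2² = 61, A_1A_3² = 37, A_2A_3² = 170.
Since A_2A_3² = 170 ≥ 61 + 37 = 98, the angle opposite A_2A_3 is not acute, so the smallest enclosing circle has A_2A_3 as diameter.
Centre = midpoint of A_2A_3 = (-0.5, -2.5), r² = 170/4 = 42.5.
The points at distance exactly r from the centre are A_2, A_3 — 2 points.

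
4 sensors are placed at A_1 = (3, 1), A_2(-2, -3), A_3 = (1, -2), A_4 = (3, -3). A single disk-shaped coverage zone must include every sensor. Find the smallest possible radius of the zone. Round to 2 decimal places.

3.20

A smallest enclosing disk is always determined by at most three of the input points on its boundary.
The farthest pair is A_1–A_2 with squared distance 41. The circle on this segment as diameter has centre (0.5, -1) and r² = 41/4 = 10.25.
Check A_3: distance² to centre = 1.25 ≤ 10.25, so it lies inside.
All remaining points lie in this disk, and no smaller disk contains both endpoints, so this is the minimum enclosing circle.
r = √(10.25) ≈ 3.20.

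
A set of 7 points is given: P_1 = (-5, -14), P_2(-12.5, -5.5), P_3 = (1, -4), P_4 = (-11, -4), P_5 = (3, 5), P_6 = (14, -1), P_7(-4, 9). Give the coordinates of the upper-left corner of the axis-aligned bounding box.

(-12.5, 9)

x-range [-12.5, 14], y-range [-14, 9].
The upper-left corner is (-12.5, 9).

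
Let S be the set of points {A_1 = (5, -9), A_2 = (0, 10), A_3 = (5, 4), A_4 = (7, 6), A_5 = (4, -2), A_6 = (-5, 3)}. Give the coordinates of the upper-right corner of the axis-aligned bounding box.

x-range [-5, 7], y-range [-9, 10].
The upper-right corner is (7, 10).

(7, 10)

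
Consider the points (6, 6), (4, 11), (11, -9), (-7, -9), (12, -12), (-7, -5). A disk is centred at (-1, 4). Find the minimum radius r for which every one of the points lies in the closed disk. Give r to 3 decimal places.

The required radius is the distance from (-1, 4) to the farthest point.
Squared distances: 53, 74, 313, 205, 425, 117.
Maximum is 425, attained at (12, -12).
r = √425 ≈ 20.616.

20.616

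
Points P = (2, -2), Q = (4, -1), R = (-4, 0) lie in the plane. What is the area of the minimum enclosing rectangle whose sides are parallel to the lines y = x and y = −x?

In coordinates u = x + y, v = x − y the rectangle is axis-aligned; the map (x,y)→(u,v) scales areas by 2.
u-values: 0, 3, -4; range = 3 − (-4) = 7.
v-values: 4, 5, -4; range = 5 − (-4) = 9.
Area = (7 × 9) / 2 = 31.5.

31.5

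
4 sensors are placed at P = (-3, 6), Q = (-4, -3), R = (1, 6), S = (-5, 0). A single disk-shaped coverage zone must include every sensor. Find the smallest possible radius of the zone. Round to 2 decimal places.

A smallest enclosing disk is always determined by at most three of the input points on its boundary.
The farthest pair is Q–R with squared distance 106. The circle on this segment as diameter has centre (-1.5, 1.5) and r² = 106/4 = 26.5.
Check P: distance² to centre = 22.5 ≤ 26.5, so it lies inside.
All remaining points lie in this disk, and no smaller disk contains both endpoints, so this is the minimum enclosing circle.
r = √(26.5) ≈ 5.15.

5.15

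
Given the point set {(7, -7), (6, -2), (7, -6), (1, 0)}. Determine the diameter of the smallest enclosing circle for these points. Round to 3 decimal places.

A smallest enclosing disk is always determined by at most three of the input points on its boundary.
The farthest pair is (7, -7)–(1, 0) with squared distance 85. The circle on this segment as diameter has centre (4, -3.5) and r² = 85/4 = 21.25.
Check (6, -2): distance² to centre = 6.25 ≤ 21.25, so it lies inside.
All remaining points lie in this disk, and no smaller disk contains both endpoints, so this is the minimum enclosing circle.
Diameter = 2r = 2√(21.25) ≈ 9.220.

9.220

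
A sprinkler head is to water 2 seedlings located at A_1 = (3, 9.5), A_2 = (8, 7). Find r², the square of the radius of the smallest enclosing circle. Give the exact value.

The smallest circle enclosing two points has them as diameter endpoints.
Centre = midpoint = (5.5, 8.25); r² = |A_1A_2|²/4 = 31.25/4 = 7.8125.

7.8125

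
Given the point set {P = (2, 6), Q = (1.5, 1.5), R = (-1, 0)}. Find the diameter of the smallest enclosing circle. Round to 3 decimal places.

Side lengths²: PQ² = 20.5, PR² = 45, QR² = 8.5.
Since PR² = 45 ≥ 20.5 + 8.5 = 29, the angle opposite PR is not acute, so the smallest enclosing circle has PR as diameter.
Centre = midpoint of PR = (0.5, 3), r² = 45/4 = 11.25.
Diameter = 2r = 2√(11.25) ≈ 6.708.

6.708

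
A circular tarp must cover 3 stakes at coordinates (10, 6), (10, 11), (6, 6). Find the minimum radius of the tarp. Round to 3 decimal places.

Call the three points A, B, C in the order given.
Side lengths²: AB² = 25, AC² = 16, BC² = 41.
Since BC² = 41 ≥ 25 + 16 = 41, the angle opposite BC is not acute, so the smallest enclosing circle has BC as diameter.
Centre = midpoint of BC = (8, 8.5), r² = 41/4 = 10.25.
r = √(10.25) ≈ 3.202.

3.202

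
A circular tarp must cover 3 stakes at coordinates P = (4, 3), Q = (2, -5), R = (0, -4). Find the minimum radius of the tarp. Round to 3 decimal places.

Side lengths²: PQ² = 68, PR² = 65, QR² = 5.
Since PQ² = 68 < 65 + 5 = 70, the triangle is acute, so the smallest enclosing circle is the circumcircle.
Circumcentre = (25/9, -17/18), r² = 5525/324.
r = √(5525/324) ≈ 4.129.

4.129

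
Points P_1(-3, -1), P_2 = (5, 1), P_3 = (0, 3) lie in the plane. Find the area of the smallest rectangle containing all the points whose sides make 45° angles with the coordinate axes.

In coordinates u = x + y, v = x − y the rectangle is axis-aligned; the map (x,y)→(u,v) scales areas by 2.
u-values: -4, 6, 3; range = 6 − (-4) = 10.
v-values: -2, 4, -3; range = 4 − (-3) = 7.
Area = (10 × 7) / 2 = 35.

35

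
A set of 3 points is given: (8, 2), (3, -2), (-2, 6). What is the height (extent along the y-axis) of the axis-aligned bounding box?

8

max y = 6, min y = -2, so height = 8.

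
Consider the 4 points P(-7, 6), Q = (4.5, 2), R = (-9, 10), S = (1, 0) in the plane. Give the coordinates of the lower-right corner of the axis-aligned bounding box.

x-range [-9, 4.5], y-range [0, 10].
The lower-right corner is (4.5, 0).

(4.5, 0)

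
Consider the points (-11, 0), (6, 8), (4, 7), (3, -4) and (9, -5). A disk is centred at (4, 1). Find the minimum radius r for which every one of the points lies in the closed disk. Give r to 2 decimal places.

The required radius is the distance from (4, 1) to the farthest point.
Squared distances: 226, 53, 36, 26, 61.
Maximum is 226, attained at (-11, 0).
r = √226 ≈ 15.03.

15.03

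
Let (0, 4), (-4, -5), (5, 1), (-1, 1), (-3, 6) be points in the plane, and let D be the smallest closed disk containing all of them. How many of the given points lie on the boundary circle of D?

3

A smallest enclosing disk is always determined by at most three of the input points on its boundary.
The minimum enclosing circle is determined by three boundary points: (-4, -5), (5, 1), (-3, 6).
Their circumcentre is (-63/62, 17/62) with r² = 70577/1922.
The farthest remaining point (0, 4) is at distance² 28665/1922 ≤ 70577/1922.
The points at distance exactly r from the centre are (-4, -5), (5, 1), (-3, 6) — 3 points.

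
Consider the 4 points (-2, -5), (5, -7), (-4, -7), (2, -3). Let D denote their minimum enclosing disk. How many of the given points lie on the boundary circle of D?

The farthest pair is (5, -7)–(-4, -7) with squared distance 81. The circle on this segment as diameter has centre (0.5, -7) and r² = 81/4 = 20.25.
Check (-2, -5): distance² to centre = 10.25 ≤ 20.25, so it lies inside.
All remaining points lie in this disk, and no smaller disk contains both endpoints, so this is the minimum enclosing circle.
The points at distance exactly r from the centre are (5, -7), (-4, -7) — 2 points.

2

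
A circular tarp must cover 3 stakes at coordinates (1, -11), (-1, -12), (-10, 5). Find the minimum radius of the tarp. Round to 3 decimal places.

Call the three points A, B, C in the order given.
Side lengths²: AB² = 5, AC² = 377, BC² = 370.
Since AC² = 377 ≥ 370 + 5 = 375, the angle opposite AC is not acute, so the smallest enclosing circle has AC as diameter.
Centre = midpoint of AC = (-4.5, -3), r² = 377/4 = 94.25.
r = √(94.25) ≈ 9.708.

9.708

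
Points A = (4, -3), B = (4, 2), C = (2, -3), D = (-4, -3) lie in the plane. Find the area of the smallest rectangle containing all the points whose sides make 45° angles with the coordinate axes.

52

In coordinates u = x + y, v = x − y the rectangle is axis-aligned; the map (x,y)→(u,v) scales areas by 2.
u-values: 1, 6, -1, -7; range = 6 − (-7) = 13.
v-values: 7, 2, 5, -1; range = 7 − (-1) = 8.
Area = (13 × 8) / 2 = 52.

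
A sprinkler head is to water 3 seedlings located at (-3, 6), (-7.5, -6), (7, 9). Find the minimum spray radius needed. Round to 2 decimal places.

Call the three points A, B, C in the order given.
Side lengths²: AB² = 164.25, AC² = 109, BC² = 435.25.
Since BC² = 435.25 ≥ 164.25 + 109 = 273.25, the angle opposite BC is not acute, so the smallest enclosing circle has BC as diameter.
Centre = midpoint of BC = (-0.25, 1.5), r² = 435.25/4 = 108.8125.
r = √(108.8125) ≈ 10.43.

10.43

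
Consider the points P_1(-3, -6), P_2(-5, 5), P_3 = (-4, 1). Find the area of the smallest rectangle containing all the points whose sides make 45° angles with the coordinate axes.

In coordinates u = x + y, v = x − y the rectangle is axis-aligned; the map (x,y)→(u,v) scales areas by 2.
u-values: -9, 0, -3; range = 0 − (-9) = 9.
v-values: 3, -10, -5; range = 3 − (-10) = 13.
Area = (9 × 13) / 2 = 58.5.

58.5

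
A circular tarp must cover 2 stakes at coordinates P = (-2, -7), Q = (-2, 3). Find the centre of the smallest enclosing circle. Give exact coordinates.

The smallest circle enclosing two points has them as diameter endpoints.
Centre = midpoint = (-2, -2); r² = |PQ|²/4 = 100/4 = 25.
Centre = (-2, -2).

(-2, -2)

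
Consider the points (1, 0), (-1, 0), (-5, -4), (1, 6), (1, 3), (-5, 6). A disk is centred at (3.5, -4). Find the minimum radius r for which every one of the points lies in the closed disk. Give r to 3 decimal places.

13.124

The required radius is the distance from (3.5, -4) to the farthest point.
Squared distances: 22.25, 36.25, 72.25, 106.25, 55.25, 172.25.
Maximum is 172.25, attained at (-5, 6).
r = √(172.25) ≈ 13.124.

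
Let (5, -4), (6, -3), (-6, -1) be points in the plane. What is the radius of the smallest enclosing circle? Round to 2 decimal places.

Call the three points A, B, C in the order given.
Side lengths²: AB² = 2, AC² = 130, BC² = 148.
Since BC² = 148 ≥ 130 + 2 = 132, the angle opposite BC is not acute, so the smallest enclosing circle has BC as diameter.
Centre = midpoint of BC = (0, -2), r² = 148/4 = 37.
r = √37 ≈ 6.08.

6.08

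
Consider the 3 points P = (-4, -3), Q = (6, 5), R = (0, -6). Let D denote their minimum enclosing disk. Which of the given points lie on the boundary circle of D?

Side lengths²: PQ² = 164, PR² = 25, QR² = 157.
Since PQ² = 164 < 157 + 25 = 182, the triangle is acute, so the smallest enclosing circle is the circumcircle.
Circumcentre = (49/31, 17/62), r² = 160925/3844.
The points at distance exactly r from the centre are P, Q, R — 3 points.

P, Q, R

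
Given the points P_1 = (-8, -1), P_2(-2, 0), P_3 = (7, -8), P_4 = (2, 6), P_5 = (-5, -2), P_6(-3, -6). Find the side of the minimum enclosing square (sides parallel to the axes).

15

The bounding box has width 15 and height 14.
An axis-aligned square enclosing the set must have side ≥ max(width, height).
So the minimum side is max(15, 14) = 15.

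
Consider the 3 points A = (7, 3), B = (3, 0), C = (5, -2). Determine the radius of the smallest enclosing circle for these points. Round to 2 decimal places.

Side lengths²: AB² = 25, AC² = 29, BC² = 8.
Since AC² = 29 < 25 + 8 = 33, the triangle is acute, so the smallest enclosing circle is the circumcircle.
Circumcentre = (79/14, 9/14), r² = 725/98.
r = √(725/98) ≈ 2.72.

2.72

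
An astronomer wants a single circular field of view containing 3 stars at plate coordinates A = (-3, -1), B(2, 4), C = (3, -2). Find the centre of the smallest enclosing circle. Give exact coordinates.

(5/14, 9/14)

Side lengths²: AB² = 50, AC² = 37, BC² = 37.
Since AB² = 50 < 37 + 37 = 74, the triangle is acute, so the smallest enclosing circle is the circumcircle.
Circumcentre = (5/14, 9/14), r² = 1369/98.
Centre = (5/14, 9/14).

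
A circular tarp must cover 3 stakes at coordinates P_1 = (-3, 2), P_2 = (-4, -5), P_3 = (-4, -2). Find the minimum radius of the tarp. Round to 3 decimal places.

3.536

Side lengths²: P_1P_2² = 50, P_1P_3² = 17, P_2P_3² = 9.
Since P_1P_2² = 50 ≥ 17 + 9 = 26, the angle opposite P_1P_2 is not acute, so the smallest enclosing circle has P_1P_2 as diameter.
Centre = midpoint of P_1P_2 = (-3.5, -1.5), r² = 50/4 = 12.5.
r = √(12.5) ≈ 3.536.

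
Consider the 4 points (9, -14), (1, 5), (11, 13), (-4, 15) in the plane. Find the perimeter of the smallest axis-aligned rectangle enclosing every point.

88

Width = max x − min x = 11 − (-4) = 15.
Height = max y − min y = 15 − (-14) = 29.
Perimeter = 2(15 + 29) = 88.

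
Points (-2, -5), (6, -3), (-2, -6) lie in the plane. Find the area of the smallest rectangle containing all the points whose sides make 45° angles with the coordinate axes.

In coordinates u = x + y, v = x − y the rectangle is axis-aligned; the map (x,y)→(u,v) scales areas by 2.
u-values: -7, 3, -8; range = 3 − (-8) = 11.
v-values: 3, 9, 4; range = 9 − 3 = 6.
Area = (11 × 6) / 2 = 33.

33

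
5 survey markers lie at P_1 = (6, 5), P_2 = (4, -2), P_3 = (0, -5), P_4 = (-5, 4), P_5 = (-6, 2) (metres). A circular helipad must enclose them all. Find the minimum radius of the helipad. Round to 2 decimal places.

A smallest enclosing disk is always determined by at most three of the input points on its boundary.
The minimum enclosing circle is determined by three boundary points: P_1, P_3, P_5.
Their circumcentre is (0.5, 1.5) with r² = 42.5.
The farthest remaining point P_4 is at distance² 36.5 ≤ 42.5.
r = √(42.5) ≈ 6.52.

6.52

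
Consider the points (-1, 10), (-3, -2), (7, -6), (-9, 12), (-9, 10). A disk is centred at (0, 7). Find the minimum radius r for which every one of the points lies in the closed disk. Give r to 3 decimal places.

14.765

The required radius is the distance from (0, 7) to the farthest point.
Squared distances: 10, 90, 218, 106, 90.
Maximum is 218, attained at (7, -6).
r = √218 ≈ 14.765.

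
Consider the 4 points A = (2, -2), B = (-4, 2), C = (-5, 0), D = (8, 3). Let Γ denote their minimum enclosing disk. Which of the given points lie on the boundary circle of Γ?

By Welzl's lemma the MEC is supported by two points (diametrically opposite) or three points (on a circumcircle).
The farthest pair is C–D with squared distance 178. The circle on this segment as diameter has centre (1.5, 1.5) and r² = 178/4 = 44.5.
Check A: distance² to centre = 12.5 ≤ 44.5, so it lies inside.
All remaining points lie in this disk, and no smaller disk contains both endpoints, so this is the minimum enclosing circle.
The points at distance exactly r from the centre are C, D — 2 points.

C, D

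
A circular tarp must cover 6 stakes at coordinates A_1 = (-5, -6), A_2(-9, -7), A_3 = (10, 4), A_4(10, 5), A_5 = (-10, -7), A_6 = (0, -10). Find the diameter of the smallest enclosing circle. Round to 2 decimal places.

The minimum enclosing circle of a finite set is fixed by two of the points (as a diameter) or three (as a circumcircle).
The farthest pair is A_4–A_5 with squared distance 544. The circle on this segment as diameter has centre (0, -1) and r² = 544/4 = 136.
Check A_1: distance² to centre = 50 ≤ 136, so it lies inside.
All remaining points lie in this disk, and no smaller disk contains both endpoints, so this is the minimum enclosing circle.
Diameter = 2r = 2√136 ≈ 23.32.

23.32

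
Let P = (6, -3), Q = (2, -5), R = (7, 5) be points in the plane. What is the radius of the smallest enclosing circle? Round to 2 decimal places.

Side lengths²: PQ² = 20, PR² = 65, QR² = 125.
Since QR² = 125 ≥ 65 + 20 = 85, the angle opposite QR is not acute, so the smallest enclosing circle has QR as diameter.
Centre = midpoint of QR = (4.5, 0), r² = 125/4 = 31.25.
r = √(31.25) ≈ 5.59.

5.59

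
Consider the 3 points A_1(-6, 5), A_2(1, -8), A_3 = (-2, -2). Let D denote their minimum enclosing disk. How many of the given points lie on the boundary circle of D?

Side lengths²: A_1A_2² = 218, A_1A_3² = 65, A_2A_3² = 45.
Since A_1A_2² = 218 ≥ 65 + 45 = 110, the angle opposite A_1A_2 is not acute, so the smallest enclosing circle has A_1A_2 as diameter.
Centre = midpoint of A_1A_2 = (-2.5, -1.5), r² = 218/4 = 54.5.
The points at distance exactly r from the centre are A_1, A_2 — 2 points.

2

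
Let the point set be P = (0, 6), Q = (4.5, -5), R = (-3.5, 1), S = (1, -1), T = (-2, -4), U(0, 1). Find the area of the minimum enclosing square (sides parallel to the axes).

121

The bounding box has width 8 and height 11.
An axis-aligned square enclosing the set must have side ≥ max(width, height).
So the minimum side is max(8, 11) = 11.
Area = 11² = 121.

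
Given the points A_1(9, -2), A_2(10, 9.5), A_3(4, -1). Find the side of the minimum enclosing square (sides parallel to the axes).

The bounding box has width 6 and height 11.5.
An axis-aligned square enclosing the set must have side ≥ max(width, height).
So the minimum side is max(6, 11.5) = 11.5.

11.5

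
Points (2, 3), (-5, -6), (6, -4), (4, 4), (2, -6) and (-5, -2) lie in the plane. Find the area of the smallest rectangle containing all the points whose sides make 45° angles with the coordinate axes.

123.5

In coordinates u = x + y, v = x − y the rectangle is axis-aligned; the map (x,y)→(u,v) scales areas by 2.
u-values: 5, -11, 2, 8, -4, -7; range = 8 − (-11) = 19.
v-values: -1, 1, 10, 0, 8, -3; range = 10 − (-3) = 13.
Area = (19 × 13) / 2 = 123.5.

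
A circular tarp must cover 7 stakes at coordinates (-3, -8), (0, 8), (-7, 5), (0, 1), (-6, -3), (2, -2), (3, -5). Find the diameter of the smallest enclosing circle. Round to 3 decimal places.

16.279

The farthest pair is (-3, -8)–(0, 8) with squared distance 265. The circle on this segment as diameter has centre (-1.5, 0) and r² = 265/4 = 66.25.
Check (-7, 5): distance² to centre = 55.25 ≤ 66.25, so it lies inside.
All remaining points lie in this disk, and no smaller disk contains both endpoints, so this is the minimum enclosing circle.
Diameter = 2r = 2√(66.25) ≈ 16.279.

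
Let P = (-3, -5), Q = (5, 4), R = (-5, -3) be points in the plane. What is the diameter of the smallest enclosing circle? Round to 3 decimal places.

Side lengths²: PQ² = 145, PR² = 8, QR² = 149.
Since QR² = 149 < 145 + 8 = 153, the triangle is acute, so the smallest enclosing circle is the circumcircle.
Circumcentre = (7/34, 7/34), r² = 21605/578.
Diameter = 2r = 2√(21605/578) ≈ 12.228.

12.228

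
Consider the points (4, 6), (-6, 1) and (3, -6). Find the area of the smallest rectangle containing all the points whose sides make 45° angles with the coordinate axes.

120

In coordinates u = x + y, v = x − y the rectangle is axis-aligned; the map (x,y)→(u,v) scales areas by 2.
u-values: 10, -5, -3; range = 10 − (-5) = 15.
v-values: -2, -7, 9; range = 9 − (-7) = 16.
Area = (15 × 16) / 2 = 120.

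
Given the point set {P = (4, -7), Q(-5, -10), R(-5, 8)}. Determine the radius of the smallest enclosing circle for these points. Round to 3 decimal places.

Side lengths²: PQ² = 90, PR² = 306, QR² = 324.
Since QR² = 324 < 306 + 90 = 396, the triangle is acute, so the smallest enclosing circle is the circumcircle.
Circumcentre = (-3, -1), r² = 85.
r = √85 ≈ 9.220.

9.220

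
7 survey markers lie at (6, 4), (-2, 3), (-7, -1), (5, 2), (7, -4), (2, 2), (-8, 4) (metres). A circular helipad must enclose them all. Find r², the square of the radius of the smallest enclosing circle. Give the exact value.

The minimum enclosing circle of a finite set is fixed by two of the points (as a diameter) or three (as a circumcircle).
The farthest pair is (7, -4)–(-8, 4) with squared distance 289. The circle on this segment as diameter has centre (-0.5, 0) and r² = 289/4 = 72.25.
Check (6, 4): distance² to centre = 58.25 ≤ 72.25, so it lies inside.
All remaining points lie in this disk, and no smaller disk contains both endpoints, so this is the minimum enclosing circle.

72.25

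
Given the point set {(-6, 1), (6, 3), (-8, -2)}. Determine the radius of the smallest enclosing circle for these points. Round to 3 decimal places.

Call the three points A, B, C in the order given.
Side lengths²: AB² = 148, AC² = 13, BC² = 221.
Since BC² = 221 ≥ 148 + 13 = 161, the angle opposite BC is not acute, so the smallest enclosing circle has BC as diameter.
Centre = midpoint of BC = (-1, 0.5), r² = 221/4 = 55.25.
r = √(55.25) ≈ 7.433.

7.433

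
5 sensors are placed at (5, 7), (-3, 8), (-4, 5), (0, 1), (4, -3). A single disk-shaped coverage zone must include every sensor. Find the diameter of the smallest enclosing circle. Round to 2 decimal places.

The farthest pair is (-3, 8)–(4, -3) with squared distance 170. The circle on this segment as diameter has centre (0.5, 2.5) and r² = 170/4 = 42.5.
Check (5, 7): distance² to centre = 40.5 ≤ 42.5, so it lies inside.
All remaining points lie in this disk, and no smaller disk contains both endpoints, so this is the minimum enclosing circle.
Diameter = 2r = 2√(42.5) ≈ 13.04.

13.04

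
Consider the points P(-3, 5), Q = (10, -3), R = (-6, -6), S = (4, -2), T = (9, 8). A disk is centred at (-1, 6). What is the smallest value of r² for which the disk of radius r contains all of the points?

The required radius is the distance from (-1, 6) to the farthest point.
Squared distances: 5, 202, 169, 89, 104.
Maximum is 202, attained at Q.

202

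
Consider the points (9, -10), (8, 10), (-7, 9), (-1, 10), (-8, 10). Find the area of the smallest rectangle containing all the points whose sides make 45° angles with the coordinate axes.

In coordinates u = x + y, v = x − y the rectangle is axis-aligned; the map (x,y)→(u,v) scales areas by 2.
u-values: -1, 18, 2, 9, 2; range = 18 − (-1) = 19.
v-values: 19, -2, -16, -11, -18; range = 19 − (-18) = 37.
Area = (19 × 37) / 2 = 351.5.

351.5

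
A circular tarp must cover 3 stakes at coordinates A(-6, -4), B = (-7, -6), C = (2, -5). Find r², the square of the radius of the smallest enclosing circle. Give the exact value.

Side lengths²: AB² = 5, AC² = 65, BC² = 82.
Since BC² = 82 ≥ 65 + 5 = 70, the angle opposite BC is not acute, so the smallest enclosing circle has BC as diameter.
Centre = midpoint of BC = (-2.5, -5.5), r² = 82/4 = 20.5.

20.5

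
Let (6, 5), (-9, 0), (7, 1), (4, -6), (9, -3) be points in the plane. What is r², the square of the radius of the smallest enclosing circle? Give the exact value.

The farthest pair is (-9, 0)–(9, -3) with squared distance 333. The circle on this segment as diameter has centre (0, -1.5) and r² = 333/4 = 83.25.
Check (6, 5): distance² to centre = 78.25 ≤ 83.25, so it lies inside.
All remaining points lie in this disk, and no smaller disk contains both endpoints, so this is the minimum enclosing circle.

83.25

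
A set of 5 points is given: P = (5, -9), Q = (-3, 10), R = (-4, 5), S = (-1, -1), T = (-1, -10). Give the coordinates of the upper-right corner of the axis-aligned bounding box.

x-range [-4, 5], y-range [-10, 10].
The upper-right corner is (5, 10).

(5, 10)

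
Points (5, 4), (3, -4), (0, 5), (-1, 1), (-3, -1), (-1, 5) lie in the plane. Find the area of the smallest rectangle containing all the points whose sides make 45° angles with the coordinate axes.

In coordinates u = x + y, v = x − y the rectangle is axis-aligned; the map (x,y)→(u,v) scales areas by 2.
u-values: 9, -1, 5, 0, -4, 4; range = 9 − (-4) = 13.
v-values: 1, 7, -5, -2, -2, -6; range = 7 − (-6) = 13.
Area = (13 × 13) / 2 = 84.5.

84.5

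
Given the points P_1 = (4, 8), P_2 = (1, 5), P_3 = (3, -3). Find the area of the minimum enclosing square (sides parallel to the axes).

121

The bounding box has width 3 and height 11.
An axis-aligned square enclosing the set must have side ≥ max(width, height).
So the minimum side is max(3, 11) = 11.
Area = 11² = 121.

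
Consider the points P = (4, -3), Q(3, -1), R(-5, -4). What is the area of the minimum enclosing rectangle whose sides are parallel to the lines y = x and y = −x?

44

In coordinates u = x + y, v = x − y the rectangle is axis-aligned; the map (x,y)→(u,v) scales areas by 2.
u-values: 1, 2, -9; range = 2 − (-9) = 11.
v-values: 7, 4, -1; range = 7 − (-1) = 8.
Area = (11 × 8) / 2 = 44.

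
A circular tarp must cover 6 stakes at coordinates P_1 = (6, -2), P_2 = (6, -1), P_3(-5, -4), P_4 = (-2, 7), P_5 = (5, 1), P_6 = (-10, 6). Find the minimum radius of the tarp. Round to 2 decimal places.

A smallest enclosing disk is always determined by at most three of the input points on its boundary.
The farthest pair is P_1–P_6 with squared distance 320. The circle on this segment as diameter has centre (-2, 2) and r² = 320/4 = 80.
Check P_2: distance² to centre = 73 ≤ 80, so it lies inside.
All remaining points lie in this disk, and no smaller disk contains both endpoints, so this is the minimum enclosing circle.
r = √80 ≈ 8.94.

8.94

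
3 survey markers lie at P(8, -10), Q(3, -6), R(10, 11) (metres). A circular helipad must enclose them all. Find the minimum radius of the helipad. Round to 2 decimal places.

10.55

Side lengths²: PQ² = 41, PR² = 445, QR² = 338.
Since PR² = 445 ≥ 338 + 41 = 379, the angle opposite PR is not acute, so the smallest enclosing circle has PR as diameter.
Centre = midpoint of PR = (9, 0.5), r² = 445/4 = 111.25.
r = √(111.25) ≈ 10.55.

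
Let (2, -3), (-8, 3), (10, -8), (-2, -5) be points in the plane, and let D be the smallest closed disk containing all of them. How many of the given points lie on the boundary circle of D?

2

The minimum enclosing circle of a finite set is fixed by two of the points (as a diameter) or three (as a circumcircle).
The farthest pair is (-8, 3)–(10, -8) with squared distance 445. The circle on this segment as diameter has centre (1, -2.5) and r² = 445/4 = 111.25.
Check (2, -3): distance² to centre = 1.25 ≤ 111.25, so it lies inside.
All remaining points lie in this disk, and no smaller disk contains both endpoints, so this is the minimum enclosing circle.
The points at distance exactly r from the centre are (-8, 3), (10, -8) — 2 points.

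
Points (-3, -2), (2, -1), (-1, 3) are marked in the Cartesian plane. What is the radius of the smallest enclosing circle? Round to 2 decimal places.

2.98

Call the three points A, B, C in the order given.
Side lengths²: AB² = 26, AC² = 29, BC² = 25.
Since AC² = 29 < 26 + 25 = 51, the triangle is acute, so the smallest enclosing circle is the circumcircle.
Circumcentre = (-37/46, 1/46), r² = 9425/1058.
r = √(9425/1058) ≈ 2.98.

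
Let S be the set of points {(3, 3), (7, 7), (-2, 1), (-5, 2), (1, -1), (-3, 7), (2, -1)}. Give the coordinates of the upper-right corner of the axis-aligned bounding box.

(7, 7)

x-range [-5, 7], y-range [-1, 7].
The upper-right corner is (7, 7).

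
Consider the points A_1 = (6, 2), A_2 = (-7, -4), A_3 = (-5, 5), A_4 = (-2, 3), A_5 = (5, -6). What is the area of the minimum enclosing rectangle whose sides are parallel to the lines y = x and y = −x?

In coordinates u = x + y, v = x − y the rectangle is axis-aligned; the map (x,y)→(u,v) scales areas by 2.
u-values: 8, -11, 0, 1, -1; range = 8 − (-11) = 19.
v-values: 4, -3, -10, -5, 11; range = 11 − (-10) = 21.
Area = (19 × 21) / 2 = 199.5.

199.5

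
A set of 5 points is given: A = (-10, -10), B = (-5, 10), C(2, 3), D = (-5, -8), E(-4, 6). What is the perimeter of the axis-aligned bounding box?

Width = max x − min x = 2 − (-10) = 12.
Height = max y − min y = 10 − (-10) = 20.
Perimeter = 2(12 + 20) = 64.

64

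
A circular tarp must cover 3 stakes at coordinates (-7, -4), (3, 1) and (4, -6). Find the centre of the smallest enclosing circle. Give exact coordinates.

(-7/6, -19/6)

Call the three points A, B, C in the order given.
Side lengths²: AB² = 125, AC² = 125, BC² = 50.
Since AC² = 125 < 125 + 50 = 175, the triangle is acute, so the smallest enclosing circle is the circumcircle.
Circumcentre = (-7/6, -19/6), r² = 625/18.
Centre = (-7/6, -19/6).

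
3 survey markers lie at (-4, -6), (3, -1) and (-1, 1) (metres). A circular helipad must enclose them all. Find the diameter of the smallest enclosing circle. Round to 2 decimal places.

Call the three points A, B, C in the order given.
Side lengths²: AB² = 74, AC² = 58, BC² = 20.
Since AB² = 74 < 58 + 20 = 78, the triangle is acute, so the smallest enclosing circle is the circumcircle.
Circumcentre = (-11/17, -56/17), r² = 5365/289.
Diameter = 2r = 2√(5365/289) ≈ 8.62.

8.62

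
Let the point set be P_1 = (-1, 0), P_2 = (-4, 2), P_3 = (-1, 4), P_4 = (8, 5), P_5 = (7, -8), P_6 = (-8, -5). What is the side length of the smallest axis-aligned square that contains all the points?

16

The bounding box has width 16 and height 13.
An axis-aligned square enclosing the set must have side ≥ max(width, height).
So the minimum side is max(16, 13) = 16.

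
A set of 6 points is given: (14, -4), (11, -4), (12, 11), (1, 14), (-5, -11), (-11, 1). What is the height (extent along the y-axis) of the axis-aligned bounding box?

max y = 14, min y = -11, so height = 25.

25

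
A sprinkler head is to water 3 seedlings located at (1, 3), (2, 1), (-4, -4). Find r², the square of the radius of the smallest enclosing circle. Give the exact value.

Call the three points A, B, C in the order given.
Side lengths²: AB² = 5, AC² = 74, BC² = 61.
Since AC² = 74 ≥ 61 + 5 = 66, the angle opposite AC is not acute, so the smallest enclosing circle has AC as diameter.
Centre = midpoint of AC = (-1.5, -0.5), r² = 74/4 = 18.5.

18.5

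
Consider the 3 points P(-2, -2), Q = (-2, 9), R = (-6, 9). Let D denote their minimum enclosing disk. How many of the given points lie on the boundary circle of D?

Side lengths²: PQ² = 121, PR² = 137, QR² = 16.
Since PR² = 137 ≥ 121 + 16 = 137, the angle opposite PR is not acute, so the smallest enclosing circle has PR as diameter.
Centre = midpoint of PR = (-4, 3.5), r² = 137/4 = 34.25.
The points at distance exactly r from the centre are P, Q, R — 3 points.

3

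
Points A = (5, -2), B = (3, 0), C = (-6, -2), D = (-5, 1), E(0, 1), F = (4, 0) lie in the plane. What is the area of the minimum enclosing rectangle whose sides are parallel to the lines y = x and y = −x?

78

In coordinates u = x + y, v = x − y the rectangle is axis-aligned; the map (x,y)→(u,v) scales areas by 2.
u-values: 3, 3, -8, -4, 1, 4; range = 4 − (-8) = 12.
v-values: 7, 3, -4, -6, -1, 4; range = 7 − (-6) = 13.
Area = (12 × 13) / 2 = 78.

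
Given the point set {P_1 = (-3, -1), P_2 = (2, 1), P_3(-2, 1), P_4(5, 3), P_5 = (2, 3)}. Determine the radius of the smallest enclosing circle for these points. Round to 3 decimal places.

4.472

The farthest pair is P_1–P_4 with squared distance 80. The circle on this segment as diameter has centre (1, 1) and r² = 80/4 = 20.
Check P_2: distance² to centre = 1 ≤ 20, so it lies inside.
All remaining points lie in this disk, and no smaller disk contains both endpoints, so this is the minimum enclosing circle.
r = √20 ≈ 4.472.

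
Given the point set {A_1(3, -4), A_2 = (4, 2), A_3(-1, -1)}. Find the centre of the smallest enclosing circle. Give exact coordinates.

(41/18, -43/54)

Side lengths²: A_1A_2² = 37, A_1A_3² = 25, A_2A_3² = 34.
Since A_1A_2² = 37 < 34 + 25 = 59, the triangle is acute, so the smallest enclosing circle is the circumcircle.
Circumcentre = (41/18, -43/54), r² = 15725/1458.
Centre = (41/18, -43/54).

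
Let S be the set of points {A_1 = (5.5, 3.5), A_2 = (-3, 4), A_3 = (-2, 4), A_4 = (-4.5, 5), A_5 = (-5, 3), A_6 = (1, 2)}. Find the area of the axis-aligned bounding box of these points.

31.5

x ranges over [-5, 5.5], width 10.5.
y ranges over [2, 5], height 3.
Area = 10.5 × 3 = 31.5.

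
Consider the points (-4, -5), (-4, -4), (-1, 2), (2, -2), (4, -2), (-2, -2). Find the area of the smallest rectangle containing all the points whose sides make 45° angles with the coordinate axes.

49.5

In coordinates u = x + y, v = x − y the rectangle is axis-aligned; the map (x,y)→(u,v) scales areas by 2.
u-values: -9, -8, 1, 0, 2, -4; range = 2 − (-9) = 11.
v-values: 1, 0, -3, 4, 6, 0; range = 6 − (-3) = 9.
Area = (11 × 9) / 2 = 49.5.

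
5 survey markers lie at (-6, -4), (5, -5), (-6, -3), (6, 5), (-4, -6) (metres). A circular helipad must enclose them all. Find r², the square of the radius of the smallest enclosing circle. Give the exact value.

By Welzl's lemma the MEC is supported by two points (diametrically opposite) or three points (on a circumcircle).
The minimum enclosing circle is determined by three boundary points: (-6, -4), (6, 5), (-4, -6).
Their circumcentre is (3/14, 3/14) with r² = 5525/98.
The farthest remaining point (5, -5) is at distance² 4909/98 ≤ 5525/98.

5525/98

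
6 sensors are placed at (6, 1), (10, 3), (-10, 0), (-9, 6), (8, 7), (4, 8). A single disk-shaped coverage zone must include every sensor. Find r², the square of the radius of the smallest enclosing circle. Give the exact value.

The minimum enclosing circle of a finite set is fixed by two of the points (as a diameter) or three (as a circumcircle).
The farthest pair is (10, 3)–(-10, 0) with squared distance 409. The circle on this segment as diameter has centre (0, 1.5) and r² = 409/4 = 102.25.
Check (6, 1): distance² to centre = 36.25 ≤ 102.25, so it lies inside.
All remaining points lie in this disk, and no smaller disk contains both endpoints, so this is the minimum enclosing circle.

102.25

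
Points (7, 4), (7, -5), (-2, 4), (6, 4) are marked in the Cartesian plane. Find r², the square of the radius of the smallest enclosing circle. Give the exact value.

A smallest enclosing disk is always determined by at most three of the input points on its boundary.
The farthest pair is (7, -5)–(-2, 4) with squared distance 162. The circle on this segment as diameter has centre (2.5, -0.5) and r² = 162/4 = 40.5.
Check (7, 4): distance² to centre = 40.5 ≤ 40.5, so it lies inside.
All remaining points lie in this disk, and no smaller disk contains both endpoints, so this is the minimum enclosing circle.

40.5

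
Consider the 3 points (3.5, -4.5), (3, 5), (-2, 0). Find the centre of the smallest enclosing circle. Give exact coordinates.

(2.775, 0.225)

Call the three points A, B, C in the order given.
Side lengths²: AB² = 90.5, AC² = 50.5, BC² = 50.
Since AB² = 90.5 < 50.5 + 50 = 100.5, the triangle is acute, so the smallest enclosing circle is the circumcircle.
Circumcentre = (2.775, 0.225), r² = 22.85125.
Centre = (2.775, 0.225).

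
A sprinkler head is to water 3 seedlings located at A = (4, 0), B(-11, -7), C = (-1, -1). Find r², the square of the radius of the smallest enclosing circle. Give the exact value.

Side lengths²: AB² = 274, AC² = 26, BC² = 136.
Since AB² = 274 ≥ 136 + 26 = 162, the angle opposite AB is not acute, so the smallest enclosing circle has AB as diameter.
Centre = midpoint of AB = (-3.5, -3.5), r² = 274/4 = 68.5.

68.5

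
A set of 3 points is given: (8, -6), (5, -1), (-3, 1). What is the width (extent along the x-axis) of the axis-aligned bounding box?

11

max x = 8, min x = -3, so width = 11.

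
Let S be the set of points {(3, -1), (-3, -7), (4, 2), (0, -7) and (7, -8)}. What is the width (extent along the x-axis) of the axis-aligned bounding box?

max x = 7, min x = -3, so width = 10.

10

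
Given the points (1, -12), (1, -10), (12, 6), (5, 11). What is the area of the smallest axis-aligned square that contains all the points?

529

The bounding box has width 11 and height 23.
An axis-aligned square enclosing the set must have side ≥ max(width, height).
So the minimum side is max(11, 23) = 23.
Area = 23² = 529.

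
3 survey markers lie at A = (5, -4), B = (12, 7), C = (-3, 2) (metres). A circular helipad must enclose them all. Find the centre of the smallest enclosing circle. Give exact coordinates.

Side lengths²: AB² = 170, AC² = 100, BC² = 250.
Since BC² = 250 < 170 + 100 = 270, the triangle is acute, so the smallest enclosing circle is the circumcircle.
Circumcentre = (61/13, 51/13), r² = 10625/169.
Centre = (61/13, 51/13).

(61/13, 51/13)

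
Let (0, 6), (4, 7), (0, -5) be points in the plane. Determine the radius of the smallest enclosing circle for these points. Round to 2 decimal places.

6.32

Call the three points A, B, C in the order given.
Side lengths²: AB² = 17, AC² = 121, BC² = 160.
Since BC² = 160 ≥ 121 + 17 = 138, the angle opposite BC is not acute, so the smallest enclosing circle has BC as diameter.
Centre = midpoint of BC = (2, 1), r² = 160/4 = 40.
r = √40 ≈ 6.32.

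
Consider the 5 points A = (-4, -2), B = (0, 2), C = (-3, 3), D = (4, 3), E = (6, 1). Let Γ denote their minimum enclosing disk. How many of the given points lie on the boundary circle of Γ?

By Welzl's lemma the MEC is supported by two points (diametrically opposite) or three points (on a circumcircle).
The minimum enclosing circle is determined by three boundary points: A, C, E.
Their circumcentre is (91/94, -37/94) with r² = 120445/4418.
The farthest remaining point D is at distance² 91493/4418 ≤ 120445/4418.
The points at distance exactly r from the centre are A, C, E — 3 points.

3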